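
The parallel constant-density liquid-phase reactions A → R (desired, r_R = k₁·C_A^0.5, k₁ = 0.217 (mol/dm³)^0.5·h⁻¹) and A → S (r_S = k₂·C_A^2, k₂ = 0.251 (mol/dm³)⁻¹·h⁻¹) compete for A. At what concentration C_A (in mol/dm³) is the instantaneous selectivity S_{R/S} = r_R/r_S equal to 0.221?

2.48 mol/dm³

S_{R/S} = (k₁/k₂)·C_A^-1.5 ⇒ C_A = (S·k₂/k₁)^(1/(-1.5)).
= (0.221×0.251/0.217)^(-0.6667) = (0.2556)^(-0.6667) = 2.48 mol/dm³.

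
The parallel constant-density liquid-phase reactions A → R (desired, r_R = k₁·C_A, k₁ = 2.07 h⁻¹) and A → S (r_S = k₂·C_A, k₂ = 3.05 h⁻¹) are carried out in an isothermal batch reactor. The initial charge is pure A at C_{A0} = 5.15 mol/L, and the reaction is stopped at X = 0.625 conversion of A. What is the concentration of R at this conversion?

C_A = C_{A0}(1−X) = 1.931 mol/L.
Both paths are first order in A, so the instantaneous fraction to R is constant: dC_R/d(−C_A) = k₁/(k₁+k₂) = 0.4043.
C_R = 0.4043·(C_{A0}−C_A) = 0.4043×3.219 = 1.30 mol/L.

1.30 mol/L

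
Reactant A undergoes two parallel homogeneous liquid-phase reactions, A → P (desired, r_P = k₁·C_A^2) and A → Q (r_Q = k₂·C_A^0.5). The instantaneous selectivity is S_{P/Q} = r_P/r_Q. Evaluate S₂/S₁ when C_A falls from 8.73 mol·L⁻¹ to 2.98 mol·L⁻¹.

0.199

S_{P/Q} = (k₁/k₂)·C_A^1.5, so S₂/S₁ = (C_{A,2}/C_{A,1})^1.5.
= (2.98/8.73)^1.5 = (0.3414)^1.5 = 0.199.
Selectivity toward P falls as C_A falls — high-concentration operation is favoured.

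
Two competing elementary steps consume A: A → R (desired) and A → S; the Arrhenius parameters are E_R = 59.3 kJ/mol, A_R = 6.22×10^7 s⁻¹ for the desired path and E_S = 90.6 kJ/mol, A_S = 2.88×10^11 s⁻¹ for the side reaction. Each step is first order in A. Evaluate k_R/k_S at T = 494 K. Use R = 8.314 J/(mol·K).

0.441

Since both paths have the same order in A, the concentration cancels and S_{R/S} = k_R/k_S = (A_R/A_S)·exp[(E_S−E_R)/(RT)].
(E_S−E_R)/(RT) = (90.6−59.3)×10³/(8.314×494) = 31300/4107 = 7.621.
k_R/k_S = (6.22×10^7/2.88×10^11)·exp(7.621) = 2.160×10^-4 × 2040 = 0.441.
Since E_R < E_S, lowering the temperature improves selectivity toward R.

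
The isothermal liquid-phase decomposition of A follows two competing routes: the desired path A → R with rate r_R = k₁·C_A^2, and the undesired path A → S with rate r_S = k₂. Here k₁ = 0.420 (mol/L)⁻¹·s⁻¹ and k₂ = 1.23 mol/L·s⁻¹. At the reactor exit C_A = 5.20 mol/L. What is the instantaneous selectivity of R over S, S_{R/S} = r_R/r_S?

S_{R/S} = r_R/r_S = (k₁·C_A^2)/(k₂) = (k₁/k₂)·C_A^2.
= (0.420×5.200^2) / (1.23) = 11.36/1.230 = 9.23.

9.23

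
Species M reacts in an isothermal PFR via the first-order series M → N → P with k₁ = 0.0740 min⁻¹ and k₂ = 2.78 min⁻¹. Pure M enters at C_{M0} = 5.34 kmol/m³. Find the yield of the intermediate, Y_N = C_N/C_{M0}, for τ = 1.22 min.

0.0241

For first-order series with pure M initially, C_N(τ) = k₁C_{M0}/(k₂−k₁)·(e^(−k₁τ) − e^(−k₂τ)).
e^(−k₁τ) = e^(−0.0740×1.22) = e^(−0.09028) = 0.9137; e^(−k₂τ) = e^(−3.392) = 0.03365.
C_N = 0.0740×5.34/(2.78−0.0740) × (0.9137−0.03365) = 0.1460×0.8800 = 0.1285 kmol/m³.
Y_N = C_N/C_{M0} = 0.1285/5.34 = 0.0241.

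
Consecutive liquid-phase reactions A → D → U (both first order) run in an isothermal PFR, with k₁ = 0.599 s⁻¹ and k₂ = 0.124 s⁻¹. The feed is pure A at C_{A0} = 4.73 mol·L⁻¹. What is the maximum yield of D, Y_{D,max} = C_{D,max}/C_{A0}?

For a first-order series the maximum intermediate yield is C_{D,max}/C_{A0} = (k₁/k₂)^[k₂/(k₂−k₁)].
= (0.599/0.124)^(0.124/(0.124−0.599)) = (4.831)^(-0.2611) = 0.6629.

0.663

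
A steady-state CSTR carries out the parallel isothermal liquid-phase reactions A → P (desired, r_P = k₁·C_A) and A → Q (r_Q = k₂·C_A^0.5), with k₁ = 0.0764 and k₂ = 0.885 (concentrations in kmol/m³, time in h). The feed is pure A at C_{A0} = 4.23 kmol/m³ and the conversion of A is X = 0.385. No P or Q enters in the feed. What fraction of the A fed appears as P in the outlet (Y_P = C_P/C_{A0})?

0.0471

Exit C_A = C_{A0}(1−X) = 4.23×0.615 = 2.601 kmol/m³.
A CSTR operates uniformly at the exit composition, giving r_P = 0.1988 and r_Q = 1.427 (each k·C_A^n at C_A = 2.601).
Fraction of consumed A going to P: r_P/(r_P+r_Q) = 0.1222.
C_P = 0.1222·C_{A0}·X = 0.1222×4.23×0.385 = 0.199 kmol/m³; Y_P = C_P/C_{A0} = 0.0471.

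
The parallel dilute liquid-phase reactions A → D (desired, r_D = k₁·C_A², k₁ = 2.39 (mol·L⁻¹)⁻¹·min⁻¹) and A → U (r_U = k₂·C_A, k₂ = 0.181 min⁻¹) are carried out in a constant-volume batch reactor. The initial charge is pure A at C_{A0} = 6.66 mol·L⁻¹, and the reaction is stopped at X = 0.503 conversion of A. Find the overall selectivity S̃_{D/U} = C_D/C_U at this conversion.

63.3

C_A = C_{A0}(1−X) = 3.310 mol·L⁻¹.
Along a PFR/batch, dC_U/dC_A = −r_U/(r_D+r_U) = −k₂/(k₂+k₁·C_A).
Integrating from C_{A0} to C_A: C_U = (0.181/2.39)·ln[(0.181+2.39·6.66)/(0.181+2.39·3.31)] = 0.07573·ln(16.10/8.092) = 0.05209 mol·L⁻¹.
Then C_D = (C_{A0}−C_A) − C_U = 3.350 − 0.05209 = 3.298 mol·L⁻¹.
S̃_{D/U} = C_D/C_U = 3.298/0.05209 = 63.3.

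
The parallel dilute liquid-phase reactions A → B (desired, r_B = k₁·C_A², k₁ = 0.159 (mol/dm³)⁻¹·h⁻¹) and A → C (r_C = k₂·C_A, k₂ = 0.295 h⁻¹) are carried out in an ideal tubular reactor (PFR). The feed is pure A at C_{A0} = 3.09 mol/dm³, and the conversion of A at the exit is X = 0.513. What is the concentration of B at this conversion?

0.868 mol/dm³

C_A = C_{A0}(1−X) = 1.505 mol/dm³.
Along a PFR/batch, dC_C/dC_A = −r_C/(r_B+r_C) = −k₂/(k₂+k₁·C_A).
Integrating from C_{A0} to C_A: C_C = (0.295/0.159)·ln[(0.295+0.159·3.09)/(0.295+0.159·1.50)] = 1.855·ln(0.7863/0.5343) = 0.7170 mol/dm³.
Then C_B = (C_{A0}−C_A) − C_C = 1.585 − 0.7170 = 0.8682 mol/dm³.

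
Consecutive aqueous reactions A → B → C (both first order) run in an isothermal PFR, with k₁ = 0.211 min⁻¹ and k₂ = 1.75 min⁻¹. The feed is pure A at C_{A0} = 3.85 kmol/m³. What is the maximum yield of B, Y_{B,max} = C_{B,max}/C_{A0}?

0.0902

Evaluating C_B at τ_opt = ln(k₂/k₁)/(k₂−k₁) gives C_{B,max}/C_{A0} = (k₁/k₂)^[k₂/(k₂−k₁)].
= (0.211/1.75)^(1.75/(1.75−0.211)) = (0.1206)^(1.137) = 0.09022.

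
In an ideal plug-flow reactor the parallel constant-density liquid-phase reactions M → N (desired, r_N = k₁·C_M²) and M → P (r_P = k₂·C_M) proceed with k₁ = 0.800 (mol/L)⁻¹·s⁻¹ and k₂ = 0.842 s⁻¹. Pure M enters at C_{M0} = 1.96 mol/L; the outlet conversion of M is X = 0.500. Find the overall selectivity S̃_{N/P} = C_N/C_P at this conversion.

1.37

C_M = C_{M0}(1−X) = 0.9800 mol/L.
Along a PFR/batch, dC_P/dC_M = −r_P/(r_N+r_P) = −k₂/(k₂+k₁·C_M).
Integrating from C_{M0} to C_M: C_P = (0.842/0.800)·ln[(0.842+0.800·1.96)/(0.842+0.800·0.980)] = 1.052·ln(2.410/1.626) = 0.4142 mol/L.
Then C_N = (C_{M0}−C_M) − C_P = 0.9800 − 0.4142 = 0.5658 mol/L.
S̃_{N/P} = C_N/C_P = 0.5658/0.4142 = 1.37.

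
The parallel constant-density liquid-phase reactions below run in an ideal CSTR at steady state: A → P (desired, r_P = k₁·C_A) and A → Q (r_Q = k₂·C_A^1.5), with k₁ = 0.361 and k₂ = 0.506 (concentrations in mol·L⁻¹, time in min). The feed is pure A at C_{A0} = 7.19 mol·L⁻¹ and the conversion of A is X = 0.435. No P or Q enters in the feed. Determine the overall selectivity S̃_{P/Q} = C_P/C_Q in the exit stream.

0.354

Exit C_A = C_{A0}(1−X) = 7.19×0.565 = 4.062 mol·L⁻¹.
A CSTR operates uniformly at the exit composition, giving r_P = 1.467 and r_Q = 4.143 (each k·C_A^n at C_A = 4.062).
Overall selectivity = C_P/C_Q = r_Pτ/(r_Qτ) = r_P/r_Q = 0.354.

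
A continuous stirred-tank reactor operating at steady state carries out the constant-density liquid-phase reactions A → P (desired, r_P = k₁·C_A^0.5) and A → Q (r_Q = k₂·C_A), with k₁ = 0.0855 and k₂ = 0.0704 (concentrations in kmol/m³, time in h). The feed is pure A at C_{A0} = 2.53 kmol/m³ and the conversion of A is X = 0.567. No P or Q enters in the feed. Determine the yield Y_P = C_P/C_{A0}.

Exit C_A = C_{A0}(1−X) = 2.53×0.433 = 1.095 kmol/m³.
Rates in a CSTR are evaluated at the outlet concentration: r_P = 0.0855×1.095^0.5 = 0.08949, r_Q = 0.0704×1.095 = 0.07712.
Fraction of consumed A going to P: r_P/(r_P+r_Q) = 0.5371.
C_P = 0.5371·C_{A0}·X = 0.5371×2.53×0.567 = 0.770 kmol/m³; Y_P = C_P/C_{A0} = 0.305.

0.305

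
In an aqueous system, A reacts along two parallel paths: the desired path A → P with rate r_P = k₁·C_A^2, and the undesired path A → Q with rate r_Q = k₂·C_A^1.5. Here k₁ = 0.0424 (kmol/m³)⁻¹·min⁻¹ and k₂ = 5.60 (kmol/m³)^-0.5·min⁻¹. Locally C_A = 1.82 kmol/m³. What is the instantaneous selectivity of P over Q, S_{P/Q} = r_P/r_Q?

S_{P/Q} = r_P/r_Q = (k₁·C_A^2)/(k₂·C_A^1.5) = (k₁/k₂)·C_A^0.5.
= (0.0424×1.820^2) / (5.60×1.820^1.5) = 0.1404/13.75 = 0.0102.
Since the desired path is higher order in A, keeping C_A high (PFR or concentrated feed) favours P.

0.0102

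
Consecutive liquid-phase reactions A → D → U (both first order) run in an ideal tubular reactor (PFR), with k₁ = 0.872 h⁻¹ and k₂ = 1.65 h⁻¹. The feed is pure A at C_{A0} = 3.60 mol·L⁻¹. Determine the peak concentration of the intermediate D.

0.931 mol·L⁻¹

For a first-order series the maximum intermediate yield is C_{D,max}/C_{A0} = (k₁/k₂)^[k₂/(k₂−k₁)].
= (0.872/1.65)^(1.65/(1.65−0.872)) = (0.5285)^(2.121) = 0.2586.
C_{D,max} = 0.2586×3.60 = 0.931 mol·L⁻¹.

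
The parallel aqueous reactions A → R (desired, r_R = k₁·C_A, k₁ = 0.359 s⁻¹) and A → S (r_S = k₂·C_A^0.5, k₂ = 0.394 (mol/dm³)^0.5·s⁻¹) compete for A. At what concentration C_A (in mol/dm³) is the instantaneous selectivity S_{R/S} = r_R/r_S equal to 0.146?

S_{R/S} = (k₁/k₂)·C_A^0.5 ⇒ C_A = (S·k₂/k₁)^(2).
= (0.146×0.394/0.359)^(2) = (0.1602)^(2) = 0.0257 mol/dm³.

0.0257 mol/dm³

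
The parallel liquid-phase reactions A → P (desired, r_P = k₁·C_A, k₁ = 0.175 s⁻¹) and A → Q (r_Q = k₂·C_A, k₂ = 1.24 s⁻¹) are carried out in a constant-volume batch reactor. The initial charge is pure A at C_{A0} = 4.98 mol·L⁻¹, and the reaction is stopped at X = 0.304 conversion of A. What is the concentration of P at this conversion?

0.187 mol·L⁻¹

C_A = C_{A0}(1−X) = 3.466 mol·L⁻¹.
Both paths are first order in A, so the instantaneous fraction to P is constant: dC_P/d(−C_A) = k₁/(k₁+k₂) = 0.1237.
C_P = 0.1237·(C_{A0}−C_A) = 0.1237×1.514 = 0.187 mol·L⁻¹.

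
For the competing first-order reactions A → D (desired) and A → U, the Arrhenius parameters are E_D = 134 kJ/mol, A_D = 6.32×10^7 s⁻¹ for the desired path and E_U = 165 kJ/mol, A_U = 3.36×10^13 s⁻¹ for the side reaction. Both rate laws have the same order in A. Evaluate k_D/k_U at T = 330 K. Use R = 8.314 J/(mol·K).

k_D/k_U = (A_D/A_U)·exp[−(E_D−E_U)/(RT)] = (A_D/A_U)·exp[(E_U−E_D)/(RT)].
(E_U−E_D)/(RT) = (165−134)×10³/(8.314×330) = 31000/2744 = 11.30.
k_D/k_U = (6.32×10^7/3.36×10^13)·exp(11.30) = 1.881×10^-6 × 80736 = 0.152.

0.152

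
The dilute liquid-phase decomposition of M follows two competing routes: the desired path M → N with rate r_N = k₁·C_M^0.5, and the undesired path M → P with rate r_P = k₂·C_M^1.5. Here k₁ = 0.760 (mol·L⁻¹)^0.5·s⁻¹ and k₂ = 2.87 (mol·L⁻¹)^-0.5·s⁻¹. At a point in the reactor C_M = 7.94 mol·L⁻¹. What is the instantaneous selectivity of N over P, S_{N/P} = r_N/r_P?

0.0334

S_{N/P} = r_N/r_P = (k₁·C_M^0.5)/(k₂·C_M^1.5) = (k₁/k₂)·C_M⁻¹.
= (0.760×7.940^0.5) / (2.87×7.940^1.5) = 2.142/64.21 = 0.0334.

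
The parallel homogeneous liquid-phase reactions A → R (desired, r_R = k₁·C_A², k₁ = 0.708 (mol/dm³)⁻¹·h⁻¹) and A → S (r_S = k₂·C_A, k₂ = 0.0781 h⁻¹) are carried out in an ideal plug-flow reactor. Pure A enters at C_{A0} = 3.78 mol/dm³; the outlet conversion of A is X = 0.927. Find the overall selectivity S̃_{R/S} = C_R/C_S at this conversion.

C_A = C_{A0}(1−X) = 0.2759 mol/dm³.
Along a PFR/batch, dC_S/dC_A = −r_S/(r_R+r_S) = −k₂/(k₂+k₁·C_A).
Integrating from C_{A0} to C_A: C_S = (0.0781/0.708)·ln[(0.0781+0.708·3.78)/(0.0781+0.708·0.276)] = 0.1103·ln(2.754/0.2735) = 0.2548 mol/dm³.
Then C_R = (C_{A0}−C_A) − C_S = 3.504 − 0.2548 = 3.249 mol/dm³.
S̃_{R/S} = C_R/C_S = 3.249/0.2548 = 12.8.

12.8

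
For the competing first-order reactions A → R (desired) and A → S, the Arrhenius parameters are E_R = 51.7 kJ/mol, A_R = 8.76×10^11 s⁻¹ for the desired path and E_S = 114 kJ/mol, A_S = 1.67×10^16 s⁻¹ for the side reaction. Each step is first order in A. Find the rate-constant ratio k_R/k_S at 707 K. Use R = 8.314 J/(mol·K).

With equal orders, S_{R/S} = k_R/k_S = (A_R/A_S)·exp[(E_S−E_R)/(RT)].
(E_S−E_R)/(RT) = (114−51.7)×10³/(8.314×707) = 62300/5878 = 10.60.
k_R/k_S = (8.76×10^11/1.67×10^16)·exp(10.60) = 5.246×10^-5 × 40089 = 2.10.
Since E_R < E_S, lowering the temperature improves selectivity toward R.

2.10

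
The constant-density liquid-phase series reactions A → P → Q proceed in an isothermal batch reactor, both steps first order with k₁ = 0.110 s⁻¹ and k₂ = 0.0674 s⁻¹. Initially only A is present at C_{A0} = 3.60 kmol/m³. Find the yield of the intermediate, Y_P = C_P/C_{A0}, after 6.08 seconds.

0.391

The intermediate concentration in a first-order A→B→C sequence is C_P = k₁C_{A0}(e^(−k₁t) − e^(−k₂t))/(k₂−k₁).
e^(−k₁t) = e^(−0.110×6.08) = e^(−0.6688) = 0.5123; e^(−k₂t) = e^(−0.4098) = 0.6638.
C_P = 0.110×3.60/(0.0674−0.110) × (0.5123−0.6638) = (-9.296)×(-0.1515) = 1.408 kmol/m³.
Y_P = C_P/C_{A0} = 1.408/3.60 = 0.391.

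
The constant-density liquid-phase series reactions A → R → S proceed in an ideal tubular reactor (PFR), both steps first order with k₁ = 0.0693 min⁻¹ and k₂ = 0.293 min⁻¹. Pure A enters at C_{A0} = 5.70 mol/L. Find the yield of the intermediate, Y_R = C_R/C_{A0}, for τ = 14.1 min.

0.112

For first-order series with pure A initially, C_R(τ) = k₁C_{A0}/(k₂−k₁)·(e^(−k₁τ) − e^(−k₂τ)).
e^(−k₁τ) = e^(−0.0693×14.1) = e^(−0.9771) = 0.3764; e^(−k₂τ) = e^(−4.131) = 0.01606.
C_R = 0.0693×5.70/(0.293−0.0693) × (0.3764−0.01606) = 1.766×0.3603 = 0.6363 mol/L.
Y_R = C_R/C_{A0} = 0.6363/5.70 = 0.112.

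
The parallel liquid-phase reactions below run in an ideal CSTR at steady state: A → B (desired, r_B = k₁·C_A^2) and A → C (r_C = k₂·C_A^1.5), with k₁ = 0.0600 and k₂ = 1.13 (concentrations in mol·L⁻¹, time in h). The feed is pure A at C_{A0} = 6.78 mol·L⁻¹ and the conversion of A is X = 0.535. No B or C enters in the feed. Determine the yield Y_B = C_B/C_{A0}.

Exit C_A = C_{A0}(1−X) = 6.78×0.465 = 3.153 mol·L⁻¹.
In a CSTR the entire volume is at exit conditions, so r_B = 0.0600×3.153^2 = 0.5964 and r_C = 1.13×3.153^1.5 = 6.326.
Fraction of consumed A going to B: r_B/(r_B+r_C) = 0.08616.
C_B = 0.08616·C_{A0}·X = 0.08616×6.78×0.535 = 0.313 mol·L⁻¹; Y_B = C_B/C_{A0} = 0.0461.

0.0461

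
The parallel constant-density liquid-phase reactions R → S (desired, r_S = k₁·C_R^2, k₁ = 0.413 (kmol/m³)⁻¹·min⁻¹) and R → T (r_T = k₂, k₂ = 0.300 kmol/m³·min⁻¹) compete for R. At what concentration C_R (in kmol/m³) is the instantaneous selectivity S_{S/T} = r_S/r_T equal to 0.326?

S_{S/T} = (k₁/k₂)·C_R^2 ⇒ C_R = (S·k₂/k₁)^(0.5).
= (0.326×0.300/0.413)^(0.5) = (0.2368)^(0.5) = 0.487 kmol/m³.

0.487 kmol/m³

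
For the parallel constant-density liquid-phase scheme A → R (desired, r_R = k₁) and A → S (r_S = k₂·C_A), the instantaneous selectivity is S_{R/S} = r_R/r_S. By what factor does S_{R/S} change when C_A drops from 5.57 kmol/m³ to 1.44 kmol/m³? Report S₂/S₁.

S_{R/S} = (k₁/k₂)·C_A⁻¹, so S₂/S₁ = (C_{A,2}/C_{A,1})⁻¹.
= 5.57/1.44 = 3.87.
Selectivity toward R rises as C_A falls — low-concentration operation is favoured.

3.87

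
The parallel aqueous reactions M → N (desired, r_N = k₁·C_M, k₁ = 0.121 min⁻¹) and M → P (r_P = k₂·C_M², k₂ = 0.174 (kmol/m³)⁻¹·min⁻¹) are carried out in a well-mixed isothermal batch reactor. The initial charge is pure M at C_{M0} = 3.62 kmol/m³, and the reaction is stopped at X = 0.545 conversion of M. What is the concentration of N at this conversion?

0.425 kmol/m³

C_M = C_{M0}(1−X) = 1.647 kmol/m³.
Along a PFR/batch, dC_N/dC_M = −r_N/(r_N+r_P) = −k₁/(k₁+k₂·C_M).
Integrating from C_{M0} to C_M: C_N = (0.121/0.174)·ln[(0.121+0.174·3.62)/(0.121+0.174·1.65)] = 0.6954·ln(0.7509/0.4076) = 0.4249 kmol/m³.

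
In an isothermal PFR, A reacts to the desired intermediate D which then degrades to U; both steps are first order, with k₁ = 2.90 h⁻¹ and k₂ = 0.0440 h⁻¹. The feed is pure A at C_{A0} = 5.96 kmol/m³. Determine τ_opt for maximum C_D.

The intermediate peaks when r₁ = r₂, i.e. k₁e^(−k₁τ) = k₂e^(−k₂τ), giving τ_opt = ln(k₂/k₁)/(k₂−k₁).
= ln(0.0440/2.90)/(0.0440−2.90) = ln(0.01517)/-2.856 = -4.188/-2.856 = 1.47 h.

1.47 h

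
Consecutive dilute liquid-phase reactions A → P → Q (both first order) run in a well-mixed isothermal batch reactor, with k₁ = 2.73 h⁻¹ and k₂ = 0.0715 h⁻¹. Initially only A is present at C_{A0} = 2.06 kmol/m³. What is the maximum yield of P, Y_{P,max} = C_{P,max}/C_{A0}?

0.907

At the optimum, C_{P,max}/C_{A0} = (k₁/k₂)^[k₂/(k₂−k₁)].
= (2.73/0.0715)^(0.0715/(0.0715−2.73)) = (38.18)^(-0.02689) = 0.9067.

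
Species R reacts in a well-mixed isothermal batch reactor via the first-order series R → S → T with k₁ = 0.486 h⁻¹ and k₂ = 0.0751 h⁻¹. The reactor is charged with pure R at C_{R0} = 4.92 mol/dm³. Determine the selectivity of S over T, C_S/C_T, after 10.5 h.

For first-order series with pure R initially, C_S(t) = k₁C_{R0}/(k₂−k₁)·(e^(−k₁t) − e^(−k₂t)).
e^(−k₁t) = e^(−0.486×10.5) = e^(−5.103) = 0.006078; e^(−k₂t) = e^(−0.7885) = 0.4545.
C_S = 0.486×4.92/(0.0751−0.486) × (0.006078−0.4545) = (-5.819)×(-0.4484) = 2.609 mol/dm³.
C_R = C_{R0}e^(−k₁t) = 0.02991 mol/dm³, so C_T = C_{R0}−C_R−C_S = 2.281 mol/dm³; C_S/C_T = 1.14.

1.14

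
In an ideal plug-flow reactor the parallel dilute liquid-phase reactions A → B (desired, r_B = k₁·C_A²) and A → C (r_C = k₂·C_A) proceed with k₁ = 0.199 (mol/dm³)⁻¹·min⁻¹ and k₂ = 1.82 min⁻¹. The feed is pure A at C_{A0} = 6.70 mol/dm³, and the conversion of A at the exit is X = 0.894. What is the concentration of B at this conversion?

C_A = C_{A0}(1−X) = 0.7102 mol/dm³.
Along a PFR/batch, dC_C/dC_A = −r_C/(r_B+r_C) = −k₂/(k₂+k₁·C_A).
Integrating from C_{A0} to C_A: C_C = (1.82/0.199)·ln[(1.82+0.199·6.70)/(1.82+0.199·0.710)] = 9.146·ln(3.153/1.961) = 4.343 mol/dm³.
Then C_B = (C_{A0}−C_A) − C_C = 5.990 − 4.343 = 1.647 mol/dm³.

1.65 mol/dm³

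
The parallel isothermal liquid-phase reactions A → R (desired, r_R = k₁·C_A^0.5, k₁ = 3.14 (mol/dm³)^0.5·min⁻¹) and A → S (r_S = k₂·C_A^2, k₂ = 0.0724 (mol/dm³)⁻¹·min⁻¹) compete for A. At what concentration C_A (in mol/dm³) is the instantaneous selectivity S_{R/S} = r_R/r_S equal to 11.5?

S_{R/S} = (k₁/k₂)·C_A^-1.5 ⇒ C_A = (S·k₂/k₁)^(1/(-1.5)).
= (11.5×0.0724/3.14)^(-0.6667) = (0.2652)^(-0.6667) = 2.42 mol/dm³.

2.42 mol/dm³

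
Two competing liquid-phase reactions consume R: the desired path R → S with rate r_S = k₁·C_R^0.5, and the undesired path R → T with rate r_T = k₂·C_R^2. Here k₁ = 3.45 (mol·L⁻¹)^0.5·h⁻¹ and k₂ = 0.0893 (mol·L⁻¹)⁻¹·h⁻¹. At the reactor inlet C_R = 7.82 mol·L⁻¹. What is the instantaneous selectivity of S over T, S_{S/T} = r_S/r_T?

1.77

S_{S/T} = r_S/r_T = (k₁·C_R^0.5)/(k₂·C_R^2) = (k₁/k₂)·C_R^-1.5.
= (3.45×7.820^0.5) / (0.0893×7.820^2) = 9.648/5.461 = 1.77.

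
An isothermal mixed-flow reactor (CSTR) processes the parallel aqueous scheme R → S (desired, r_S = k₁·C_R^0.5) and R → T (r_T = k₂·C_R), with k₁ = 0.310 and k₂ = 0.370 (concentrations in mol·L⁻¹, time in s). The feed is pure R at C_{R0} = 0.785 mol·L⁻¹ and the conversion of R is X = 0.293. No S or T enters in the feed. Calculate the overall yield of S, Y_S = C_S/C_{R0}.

Exit C_R = C_{R0}(1−X) = 0.785×0.707 = 0.5550 mol·L⁻¹.
A CSTR operates uniformly at the exit composition, giving r_S = 0.2309 and r_T = 0.2053 (each k·C_R^n at C_R = 0.5550).
Fraction of consumed R going to S: r_S/(r_S+r_T) = 0.5293.
C_S = 0.5293·C_{R0}·X = 0.5293×0.785×0.293 = 0.122 mol·L⁻¹; Y_S = C_S/C_{R0} = 0.155.

0.155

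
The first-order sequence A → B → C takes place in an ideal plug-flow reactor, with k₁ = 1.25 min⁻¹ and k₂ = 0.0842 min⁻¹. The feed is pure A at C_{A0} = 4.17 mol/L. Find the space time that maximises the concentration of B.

2.31 min

Setting dC_B/dτ = 0 gives τ_opt = ln(k₂/k₁)/(k₂−k₁).
= ln(0.0842/1.25)/(0.0842−1.25) = ln(0.06736)/-1.166 = -2.698/-1.166 = 2.31 min.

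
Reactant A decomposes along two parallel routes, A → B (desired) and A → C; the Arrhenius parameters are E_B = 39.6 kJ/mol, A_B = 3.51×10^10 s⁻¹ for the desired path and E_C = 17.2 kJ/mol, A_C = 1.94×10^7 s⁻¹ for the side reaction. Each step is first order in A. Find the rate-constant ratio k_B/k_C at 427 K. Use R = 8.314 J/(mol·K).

3.29

With equal orders, S_{B/C} = k_B/k_C = (A_B/A_C)·exp[(E_C−E_B)/(RT)].
(E_C−E_B)/(RT) = (17.2−39.6)×10³/(8.314×427) = -22400/3550 = -6.310.
k_B/k_C = (3.51×10^10/1.94×10^7)·exp(-6.310) = 1809 × 0.001819 = 3.29.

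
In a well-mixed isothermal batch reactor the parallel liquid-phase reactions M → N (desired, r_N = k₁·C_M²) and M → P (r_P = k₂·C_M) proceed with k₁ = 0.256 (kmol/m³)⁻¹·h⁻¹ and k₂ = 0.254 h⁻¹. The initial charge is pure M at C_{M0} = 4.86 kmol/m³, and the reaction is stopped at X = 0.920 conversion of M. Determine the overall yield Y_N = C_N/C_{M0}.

0.625

C_M = C_{M0}(1−X) = 0.3888 kmol/m³.
Along a PFR/batch, dC_P/dC_M = −r_P/(r_N+r_P) = −k₂/(k₂+k₁·C_M).
Integrating from C_{M0} to C_M: C_P = (0.254/0.256)·ln[(0.254+0.256·4.86)/(0.254+0.256·0.389)] = 0.9922·ln(1.498/0.3535) = 1.433 kmol/m³.
Then C_N = (C_{M0}−C_M) − C_P = 4.471 − 1.433 = 3.038 kmol/m³.
Y_N = C_N/C_{M0} = 3.038/4.86 = 0.625.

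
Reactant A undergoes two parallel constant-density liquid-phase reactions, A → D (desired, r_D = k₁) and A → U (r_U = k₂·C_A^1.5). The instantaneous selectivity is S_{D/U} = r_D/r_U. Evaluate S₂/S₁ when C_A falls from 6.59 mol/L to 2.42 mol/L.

4.49

S_{D/U} = (k₁/k₂)·C_A^-1.5, so S₂/S₁ = (C_{A,2}/C_{A,1})^-1.5.
= (2.42/6.59)^(-1.5) = (0.3672)^(-1.5) = 4.49.
Selectivity toward D rises as C_A falls — low-concentration operation is favoured.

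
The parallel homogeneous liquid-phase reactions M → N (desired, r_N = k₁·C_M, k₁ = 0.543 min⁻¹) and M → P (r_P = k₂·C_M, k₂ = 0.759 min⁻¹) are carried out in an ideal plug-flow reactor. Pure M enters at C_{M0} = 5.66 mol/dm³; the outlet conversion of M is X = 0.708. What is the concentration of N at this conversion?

1.67 mol/dm³

C_M = C_{M0}(1−X) = 1.653 mol/dm³.
Both paths are first order in M, so the instantaneous fraction to N is constant: dC_N/d(−C_M) = k₁/(k₁+k₂) = 0.4171.
C_N = 0.4171·(C_{M0}−C_M) = 0.4171×4.007 = 1.67 mol/dm³.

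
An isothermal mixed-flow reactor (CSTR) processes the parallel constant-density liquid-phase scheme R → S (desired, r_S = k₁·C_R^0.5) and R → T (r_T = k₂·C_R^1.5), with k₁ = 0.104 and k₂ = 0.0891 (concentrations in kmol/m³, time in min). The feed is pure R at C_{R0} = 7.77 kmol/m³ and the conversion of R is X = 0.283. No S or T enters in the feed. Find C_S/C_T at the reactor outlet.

Exit C_R = C_{R0}(1−X) = 7.77×0.717 = 5.571 kmol/m³.
In a CSTR the entire volume is at exit conditions, so r_S = 0.104×5.571^0.5 = 0.2455 and r_T = 0.0891×5.571^1.5 = 1.172.
Overall selectivity = C_S/C_T = r_Sτ/(r_Tτ) = r_S/r_T = 0.210.

0.210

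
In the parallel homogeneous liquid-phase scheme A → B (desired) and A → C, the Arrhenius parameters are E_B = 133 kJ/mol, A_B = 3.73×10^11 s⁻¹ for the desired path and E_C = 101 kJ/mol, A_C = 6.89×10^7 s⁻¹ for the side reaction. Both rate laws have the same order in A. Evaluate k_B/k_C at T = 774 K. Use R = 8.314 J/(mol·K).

37.5

With equal orders, S_{B/C} = k_B/k_C = (A_B/A_C)·exp[(E_C−E_B)/(RT)].
(E_C−E_B)/(RT) = (101−133)×10³/(8.314×774) = -32000/6435 = -4.973.
k_B/k_C = (3.73×10^11/6.89×10^7)·exp(-4.973) = 5414 × 0.006924 = 37.5.
Since E_B > E_C, raising the temperature improves selectivity toward B.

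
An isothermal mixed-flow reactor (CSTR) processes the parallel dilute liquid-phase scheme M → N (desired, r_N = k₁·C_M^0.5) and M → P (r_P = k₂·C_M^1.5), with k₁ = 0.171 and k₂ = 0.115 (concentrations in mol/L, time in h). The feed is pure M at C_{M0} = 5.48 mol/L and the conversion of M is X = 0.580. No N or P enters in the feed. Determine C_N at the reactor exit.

1.25 mol/L

Exit C_M = C_{M0}(1−X) = 5.48×0.420 = 2.302 mol/L.
A CSTR operates uniformly at the exit composition, giving r_N = 0.2594 and r_P = 0.4016 (each k·C_M^n at C_M = 2.302).
Fraction of consumed M going to N: r_N/(r_N+r_P) = 0.3925.
C_N = 0.3925·C_{M0}·X = 0.3925×5.48×0.580 = 1.25 mol/L.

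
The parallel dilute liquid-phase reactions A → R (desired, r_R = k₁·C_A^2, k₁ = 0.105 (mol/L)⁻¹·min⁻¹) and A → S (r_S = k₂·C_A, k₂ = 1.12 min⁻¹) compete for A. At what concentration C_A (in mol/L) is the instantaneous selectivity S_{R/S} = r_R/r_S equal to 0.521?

5.56 mol/L

S_{R/S} = (k₁/k₂)·C_A ⇒ C_A = S·k₂/k₁.
= 0.521×1.12/0.105 = 5.56 mol/L.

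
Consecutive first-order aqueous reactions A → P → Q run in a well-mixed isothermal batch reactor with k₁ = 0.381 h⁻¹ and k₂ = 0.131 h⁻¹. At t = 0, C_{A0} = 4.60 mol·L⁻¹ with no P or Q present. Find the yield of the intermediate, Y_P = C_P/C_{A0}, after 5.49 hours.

0.554

The intermediate concentration in a first-order A→B→C sequence is C_P = k₁C_{A0}(e^(−k₁t) − e^(−k₂t))/(k₂−k₁).
e^(−k₁t) = e^(−0.381×5.49) = e^(−2.092) = 0.1235; e^(−k₂t) = e^(−0.7192) = 0.4871.
C_P = 0.381×4.60/(0.131−0.381) × (0.1235−0.4871) = (-7.010)×(-0.3637) = 2.549 mol·L⁻¹.
Y_P = C_P/C_{A0} = 2.549/4.60 = 0.554.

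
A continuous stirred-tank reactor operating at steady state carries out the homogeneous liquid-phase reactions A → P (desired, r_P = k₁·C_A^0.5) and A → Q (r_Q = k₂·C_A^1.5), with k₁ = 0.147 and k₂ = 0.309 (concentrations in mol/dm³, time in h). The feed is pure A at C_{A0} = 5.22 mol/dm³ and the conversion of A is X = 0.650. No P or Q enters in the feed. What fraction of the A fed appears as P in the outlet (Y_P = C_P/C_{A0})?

0.134

Exit C_A = C_{A0}(1−X) = 5.22×0.350 = 1.827 mol/dm³.
A CSTR operates uniformly at the exit composition, giving r_P = 0.1987 and r_Q = 0.7631 (each k·C_A^n at C_A = 1.827).
Fraction of consumed A going to P: r_P/(r_P+r_Q) = 0.2066.
C_P = 0.2066·C_{A0}·X = 0.2066×5.22×0.650 = 0.701 mol/dm³; Y_P = C_P/C_{A0} = 0.134.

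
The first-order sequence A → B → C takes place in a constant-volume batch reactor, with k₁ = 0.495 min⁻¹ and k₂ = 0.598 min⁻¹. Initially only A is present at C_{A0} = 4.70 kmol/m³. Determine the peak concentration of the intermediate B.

Evaluating C_B at t_opt = ln(k₂/k₁)/(k₂−k₁) gives C_{B,max}/C_{A0} = (k₁/k₂)^[k₂/(k₂−k₁)].
= (0.495/0.598)^(0.598/(0.598−0.495)) = (0.8278)^(5.806) = 0.3337.
C_{B,max} = 0.3337×4.70 = 1.57 kmol/m³.

1.57 kmol/m³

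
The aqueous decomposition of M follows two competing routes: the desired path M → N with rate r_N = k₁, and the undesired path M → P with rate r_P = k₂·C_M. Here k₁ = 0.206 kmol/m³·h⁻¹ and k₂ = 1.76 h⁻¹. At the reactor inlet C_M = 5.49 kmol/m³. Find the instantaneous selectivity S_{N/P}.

S_{N/P} = r_N/r_P = (k₁)/(k₂·C_M) = (k₁/k₂)·C_M⁻¹.
= (0.206) / (1.76×5.490) = 0.2060/9.662 = 0.0213.
The undesired path is higher order in M, so low C_M (CSTR or dilute feed) favours N.

0.0213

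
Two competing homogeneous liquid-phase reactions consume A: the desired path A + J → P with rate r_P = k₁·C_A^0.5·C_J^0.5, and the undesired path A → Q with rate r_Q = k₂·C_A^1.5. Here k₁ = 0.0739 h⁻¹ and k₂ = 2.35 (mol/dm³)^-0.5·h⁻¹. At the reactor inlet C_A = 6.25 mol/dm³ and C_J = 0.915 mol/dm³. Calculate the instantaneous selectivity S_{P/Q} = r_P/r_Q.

S_{P/Q} = r_P/r_Q = (k₁·C_A^0.5·C_J^0.5)/(k₂·C_A^1.5) = (k₁/k₂)·C_A⁻¹·C_J^0.5.
= (0.0739×6.250^0.5×0.9150^0.5) / (2.35×6.250^1.5) = 0.1767/36.72 = 0.00481.

0.00481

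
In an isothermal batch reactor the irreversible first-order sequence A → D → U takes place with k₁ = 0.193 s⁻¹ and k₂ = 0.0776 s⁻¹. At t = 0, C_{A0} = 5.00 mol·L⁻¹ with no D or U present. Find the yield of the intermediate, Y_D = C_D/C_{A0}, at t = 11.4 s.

The intermediate concentration in a first-order A→B→C sequence is C_D = k₁C_{A0}(e^(−k₁t) − e^(−k₂t))/(k₂−k₁).
e^(−k₁t) = e^(−0.193×11.4) = e^(−2.200) = 0.1108; e^(−k₂t) = e^(−0.8846) = 0.4129.
C_D = 0.193×5.00/(0.0776−0.193) × (0.1108−0.4129) = (-8.362)×(-0.3021) = 2.526 mol·L⁻¹.
Y_D = C_D/C_{A0} = 2.526/5.00 = 0.505.

0.505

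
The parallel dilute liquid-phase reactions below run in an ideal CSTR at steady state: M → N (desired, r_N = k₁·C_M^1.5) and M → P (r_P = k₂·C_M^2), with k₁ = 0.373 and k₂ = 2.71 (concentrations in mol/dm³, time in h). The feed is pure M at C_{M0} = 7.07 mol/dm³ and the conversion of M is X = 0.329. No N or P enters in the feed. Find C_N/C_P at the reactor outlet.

Exit C_M = C_{M0}(1−X) = 7.07×0.671 = 4.744 mol/dm³.
In a CSTR the entire volume is at exit conditions, so r_N = 0.373×4.744^1.5 = 3.854 and r_P = 2.71×4.744^2 = 60.99.
Overall selectivity = C_N/C_P = r_Nτ/(r_Pτ) = r_N/r_P = 0.0632.

0.0632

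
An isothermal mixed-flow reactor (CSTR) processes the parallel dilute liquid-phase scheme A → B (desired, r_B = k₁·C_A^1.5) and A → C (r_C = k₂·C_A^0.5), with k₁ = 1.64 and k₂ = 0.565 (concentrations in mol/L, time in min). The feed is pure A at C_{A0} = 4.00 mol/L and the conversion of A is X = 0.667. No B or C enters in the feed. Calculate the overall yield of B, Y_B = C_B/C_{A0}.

0.530

Exit C_A = C_{A0}(1−X) = 4.00×0.333 = 1.332 mol/L.
A CSTR operates uniformly at the exit composition, giving r_B = 2.521 and r_C = 0.6521 (each k·C_A^n at C_A = 1.332).
Fraction of consumed A going to B: r_B/(r_B+r_C) = 0.7945.
C_B = 0.7945·C_{A0}·X = 0.7945×4.00×0.667 = 2.12 mol/L; Y_B = C_B/C_{A0} = 0.530.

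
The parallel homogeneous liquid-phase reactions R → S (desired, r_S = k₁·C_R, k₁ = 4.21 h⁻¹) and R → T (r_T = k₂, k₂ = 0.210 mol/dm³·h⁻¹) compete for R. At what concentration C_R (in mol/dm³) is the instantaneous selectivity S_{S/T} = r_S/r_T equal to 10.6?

0.529 mol/dm³

S_{S/T} = (k₁/k₂)·C_R ⇒ C_R = S·k₂/k₁.
= 10.6×0.210/4.21 = 0.529 mol/dm³.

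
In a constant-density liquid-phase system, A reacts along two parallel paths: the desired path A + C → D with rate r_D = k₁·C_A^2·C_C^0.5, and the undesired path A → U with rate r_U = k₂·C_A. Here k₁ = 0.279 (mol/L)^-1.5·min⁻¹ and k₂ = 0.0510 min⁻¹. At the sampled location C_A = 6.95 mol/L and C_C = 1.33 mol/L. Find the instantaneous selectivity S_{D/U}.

S_{D/U} = r_D/r_U = (k₁·C_A^2·C_C^0.5)/(k₂·C_A) = (k₁/k₂)·C_A·C_C^0.5.
= (0.279×6.950^2×1.330^0.5) / (0.0510×6.950) = 15.54/0.3544 = 43.8.
Since the desired path is higher order in A, keeping C_A high (PFR or concentrated feed) favours D.

43.8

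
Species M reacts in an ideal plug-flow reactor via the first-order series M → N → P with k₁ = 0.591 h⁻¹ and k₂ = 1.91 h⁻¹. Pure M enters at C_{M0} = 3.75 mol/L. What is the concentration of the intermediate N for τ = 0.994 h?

0.682 mol/L

For first-order series with pure M initially, C_N(τ) = k₁C_{M0}/(k₂−k₁)·(e^(−k₁τ) − e^(−k₂τ)).
e^(−k₁τ) = e^(−0.591×0.994) = e^(−0.5875) = 0.5557; e^(−k₂τ) = e^(−1.899) = 0.1498.
C_N = 0.591×3.75/(1.91−0.591) × (0.5557−0.1498) = 1.680×0.4060 = 0.6821 mol/L.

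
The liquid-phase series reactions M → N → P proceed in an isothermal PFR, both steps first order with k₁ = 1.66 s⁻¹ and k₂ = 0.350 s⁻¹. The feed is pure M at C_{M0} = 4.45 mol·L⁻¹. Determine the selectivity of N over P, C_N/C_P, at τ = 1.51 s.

2.34

The intermediate concentration in a first-order A→B→C sequence is C_N = k₁C_{M0}(e^(−k₁τ) − e^(−k₂τ))/(k₂−k₁).
e^(−k₁τ) = e^(−1.66×1.51) = e^(−2.507) = 0.08155; e^(−k₂τ) = e^(−0.5285) = 0.5895.
C_N = 1.66×4.45/(0.350−1.66) × (0.08155−0.5895) = (-5.639)×(-0.5079) = 2.864 mol·L⁻¹.
C_M = C_{M0}e^(−k₁τ) = 0.3629 mol·L⁻¹, so C_P = C_{M0}−C_M−C_N = 1.223 mol·L⁻¹; C_N/C_P = 2.34.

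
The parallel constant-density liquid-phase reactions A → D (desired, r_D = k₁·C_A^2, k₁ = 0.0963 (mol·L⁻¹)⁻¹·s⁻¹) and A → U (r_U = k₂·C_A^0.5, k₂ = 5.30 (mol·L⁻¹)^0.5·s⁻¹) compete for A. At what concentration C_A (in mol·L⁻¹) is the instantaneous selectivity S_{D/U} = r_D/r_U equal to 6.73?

S_{D/U} = (k₁/k₂)·C_A^1.5 ⇒ C_A = (S·k₂/k₁)^(1/1.5).
= (6.73×5.30/0.0963)^(0.6667) = (370.4)^(0.6667) = 51.6 mol·L⁻¹.

51.6 mol·L⁻¹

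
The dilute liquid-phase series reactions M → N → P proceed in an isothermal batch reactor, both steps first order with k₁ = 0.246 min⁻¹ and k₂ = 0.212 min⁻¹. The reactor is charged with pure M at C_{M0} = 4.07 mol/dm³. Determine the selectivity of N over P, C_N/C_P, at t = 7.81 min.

0.606

The intermediate concentration in a first-order A→B→C sequence is C_N = k₁C_{M0}(e^(−k₁t) − e^(−k₂t))/(k₂−k₁).
e^(−k₁t) = e^(−0.246×7.81) = e^(−1.921) = 0.1464; e^(−k₂t) = e^(−1.656) = 0.1910.
C_N = 0.246×4.07/(0.212−0.246) × (0.1464−0.1910) = (-29.45)×(-0.04453) = 1.311 mol/dm³.
C_M = C_{M0}e^(−k₁t) = 0.5959 mol/dm³, so C_P = C_{M0}−C_M−C_N = 2.163 mol/dm³; C_N/C_P = 0.606.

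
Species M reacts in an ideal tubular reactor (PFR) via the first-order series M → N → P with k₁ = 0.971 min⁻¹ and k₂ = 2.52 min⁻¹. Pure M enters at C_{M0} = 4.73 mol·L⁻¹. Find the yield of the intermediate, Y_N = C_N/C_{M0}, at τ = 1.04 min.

The intermediate concentration in a first-order A→B→C sequence is C_N = k₁C_{M0}(e^(−k₁τ) − e^(−k₂τ))/(k₂−k₁).
e^(−k₁τ) = e^(−0.971×1.04) = e^(−1.010) = 0.3643; e^(−k₂τ) = e^(−2.621) = 0.07274.
C_N = 0.971×4.73/(2.52−0.971) × (0.3643−0.07274) = 2.965×0.2915 = 0.8644 mol·L⁻¹.
Y_N = C_N/C_{M0} = 0.8644/4.73 = 0.183.

0.183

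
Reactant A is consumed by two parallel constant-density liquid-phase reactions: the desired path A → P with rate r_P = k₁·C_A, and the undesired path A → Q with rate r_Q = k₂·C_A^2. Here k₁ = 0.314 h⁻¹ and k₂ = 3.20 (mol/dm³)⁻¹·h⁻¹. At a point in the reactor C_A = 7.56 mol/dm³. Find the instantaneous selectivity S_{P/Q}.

S_{P/Q} = r_P/r_Q = (k₁·C_A)/(k₂·C_A^2) = (k₁/k₂)·C_A⁻¹.
= (0.314×7.560) / (3.20×7.560^2) = 2.374/182.9 = 0.0130.
The undesired path is higher order in A, so low C_A (CSTR or dilute feed) favours P.

0.0130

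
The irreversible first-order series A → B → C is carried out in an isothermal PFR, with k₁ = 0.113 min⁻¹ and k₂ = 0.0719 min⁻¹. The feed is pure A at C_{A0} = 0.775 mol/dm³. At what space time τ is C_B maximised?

For first-order series the maximum of C_B occurs at τ_opt = ln(k₂/k₁)/(k₂−k₁).
= ln(0.0719/0.113)/(0.0719−0.113) = ln(0.6363)/-0.04110 = -0.4521/-0.04110 = 11.0 min.

11.0 min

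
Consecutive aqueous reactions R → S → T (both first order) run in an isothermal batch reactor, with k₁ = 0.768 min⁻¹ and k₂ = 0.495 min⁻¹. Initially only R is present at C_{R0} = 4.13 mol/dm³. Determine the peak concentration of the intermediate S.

1.86 mol/dm³

At the optimum, C_{S,max}/C_{R0} = (k₁/k₂)^[k₂/(k₂−k₁)].
= (0.768/0.495)^(0.495/(0.495−0.768)) = (1.552)^(-1.813) = 0.4509.
C_{S,max} = 0.4509×4.13 = 1.86 mol/dm³.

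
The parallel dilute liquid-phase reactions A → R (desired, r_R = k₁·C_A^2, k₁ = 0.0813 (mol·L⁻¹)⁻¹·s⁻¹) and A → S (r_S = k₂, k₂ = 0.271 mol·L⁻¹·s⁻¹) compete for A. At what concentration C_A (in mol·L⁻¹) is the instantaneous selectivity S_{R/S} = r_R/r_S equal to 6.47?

4.64 mol·L⁻¹

S_{R/S} = (k₁/k₂)·C_A^2 ⇒ C_A = (S·k₂/k₁)^(0.5).
= (6.47×0.271/0.0813)^(0.5) = (21.57)^(0.5) = 4.64 mol·L⁻¹.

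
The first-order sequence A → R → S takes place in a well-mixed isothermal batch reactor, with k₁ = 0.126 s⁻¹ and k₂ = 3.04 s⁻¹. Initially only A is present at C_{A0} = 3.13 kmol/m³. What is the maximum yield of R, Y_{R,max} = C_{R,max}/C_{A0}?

0.0361

At the optimum, C_{R,max}/C_{A0} = (k₁/k₂)^[k₂/(k₂−k₁)].
= (0.126/3.04)^(3.04/(3.04−0.126)) = (0.04145)^(1.043) = 0.03612.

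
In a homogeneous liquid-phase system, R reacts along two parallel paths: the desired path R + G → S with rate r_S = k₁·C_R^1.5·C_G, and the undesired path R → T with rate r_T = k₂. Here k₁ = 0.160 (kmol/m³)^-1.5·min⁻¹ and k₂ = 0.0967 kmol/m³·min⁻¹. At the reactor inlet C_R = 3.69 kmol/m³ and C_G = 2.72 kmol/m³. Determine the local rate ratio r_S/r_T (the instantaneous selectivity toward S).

31.9

S_{S/T} = r_S/r_T = (k₁·C_R^1.5·C_G)/(k₂) = (k₁/k₂)·C_R^1.5·C_G.
= (0.160×3.690^1.5×2.720) / (0.0967) = 3.085/0.09670 = 31.9.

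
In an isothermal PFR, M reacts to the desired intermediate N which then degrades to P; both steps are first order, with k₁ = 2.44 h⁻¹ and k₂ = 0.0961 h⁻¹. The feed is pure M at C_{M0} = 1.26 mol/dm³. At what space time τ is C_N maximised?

1.38 h

For first-order series the maximum of C_N occurs at τ_opt = ln(k₂/k₁)/(k₂−k₁).
= ln(0.0961/2.44)/(0.0961−2.44) = ln(0.03939)/-2.344 = -3.234/-2.344 = 1.38 h.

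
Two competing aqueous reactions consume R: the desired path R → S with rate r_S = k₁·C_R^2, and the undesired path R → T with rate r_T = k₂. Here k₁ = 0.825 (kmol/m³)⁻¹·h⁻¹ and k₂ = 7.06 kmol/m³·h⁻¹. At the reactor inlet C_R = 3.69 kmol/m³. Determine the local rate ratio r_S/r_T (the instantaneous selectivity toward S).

S_{S/T} = r_S/r_T = (k₁·C_R^2)/(k₂) = (k₁/k₂)·C_R^2.
= (0.825×3.690^2) / (7.06) = 11.23/7.060 = 1.59.

1.59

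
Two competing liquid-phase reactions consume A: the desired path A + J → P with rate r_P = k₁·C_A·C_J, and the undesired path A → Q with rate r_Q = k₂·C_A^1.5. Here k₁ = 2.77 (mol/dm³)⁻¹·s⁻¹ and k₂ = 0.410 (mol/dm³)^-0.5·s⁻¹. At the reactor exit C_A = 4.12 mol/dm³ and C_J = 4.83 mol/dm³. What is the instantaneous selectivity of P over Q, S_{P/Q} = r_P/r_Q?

16.1

S_{P/Q} = r_P/r_Q = (k₁·C_A·C_J)/(k₂·C_A^1.5) = (k₁/k₂)·C_A^-0.5·C_J.
= (2.77×4.120×4.830) / (0.410×4.120^1.5) = 55.12/3.429 = 16.1.
The undesired path is higher order in A, so low C_A (CSTR or dilute feed) favours P.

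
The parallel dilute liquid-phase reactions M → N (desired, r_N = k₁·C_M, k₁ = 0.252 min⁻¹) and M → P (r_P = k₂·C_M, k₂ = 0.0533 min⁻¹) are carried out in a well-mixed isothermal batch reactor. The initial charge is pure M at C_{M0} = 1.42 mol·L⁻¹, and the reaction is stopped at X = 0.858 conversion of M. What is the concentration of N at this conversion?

1.01 mol·L⁻¹

C_M = C_{M0}(1−X) = 0.2016 mol·L⁻¹.
Both paths are first order in M, so the instantaneous fraction to N is constant: dC_N/d(−C_M) = k₁/(k₁+k₂) = 0.8254.
C_N = 0.8254·(C_{M0}−C_M) = 0.8254×1.218 = 1.01 mol·L⁻¹.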